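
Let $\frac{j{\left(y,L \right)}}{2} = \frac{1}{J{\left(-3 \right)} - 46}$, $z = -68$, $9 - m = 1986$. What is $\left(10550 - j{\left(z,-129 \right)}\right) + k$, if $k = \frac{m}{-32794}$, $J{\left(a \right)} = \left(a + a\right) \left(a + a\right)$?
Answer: $\frac{1729926179}{163970} \approx 10550.0$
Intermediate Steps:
$m = -1977$ ($m = 9 - 1986 = -1977$)
$J{\left(a \right)} = 4 a^{2}$ ($J{\left(a \right)} = 2 a 2 a = 4 a^{2}$)
$j{\left(y,L \right)} = - \frac{1}{5}$ ($j{\left(y,L \right)} = \frac{2}{4 \left(-3\right)^{2} - 46} = \frac{2}{4 \cdot 9 - 46} = \frac{2}{36 - 46} = \frac{2}{-10} = 2 \left(- \frac{1}{10}\right) = - \frac{1}{5}$)
$k = \frac{1977}{32794}$ ($k = - \frac{1977}{-32794} = \left(-1977\right) \left(- \frac{1}{32794}\right) = \frac{1977}{32794} \approx 0.060285$)
$\left(10550 - j{\left(z,-129 \right)}\right) + k = \left(10550 - - \frac{1}{5}\right) + \frac{1977}{32794} = \left(10550 + \frac{1}{5}\right) + \frac{1977}{32794} = \frac{52751}{5} + \frac{1977}{32794} = \frac{1729926179}{163970}$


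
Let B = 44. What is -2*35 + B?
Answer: -26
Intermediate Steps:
-2*35 + B = -2*35 + 44 = -70 + 44 = -26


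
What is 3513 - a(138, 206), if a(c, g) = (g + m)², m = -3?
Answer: -37696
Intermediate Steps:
a(c, g) = (-3 + g)² (a(c, g) = (g - 3)² = (-3 + g)²)
3513 - a(138, 206) = 3513 - (-3 + 206)² = 3513 - 1*203² = 3513 - 1*41209 = 3513 - 41209 = -37696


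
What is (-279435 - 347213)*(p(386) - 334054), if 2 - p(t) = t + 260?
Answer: 209737832304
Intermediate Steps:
p(t) = -258 - t (p(t) = 2 - (t + 260) = 2 - (260 + t) = 2 + (-260 - t) = -258 - t)
(-279435 - 347213)*(p(386) - 334054) = (-279435 - 347213)*((-258 - 1*386) - 334054) = -626648*((-258 - 386) - 334054) = -626648*(-644 - 334054) = -626648*(-334698) = 209737832304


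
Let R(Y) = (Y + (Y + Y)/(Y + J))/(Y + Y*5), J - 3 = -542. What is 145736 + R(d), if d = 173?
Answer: 80009155/549 ≈ 1.4574e+5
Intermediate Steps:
J = -539 (J = 3 - 542 = -539)
R(Y) = (Y + 2*Y/(-539 + Y))/(6*Y) (R(Y) = (Y + (Y + Y)/(Y - 539))/(Y + Y*5) = (Y + (2*Y)/(-539 + Y))/(Y + 5*Y) = (Y + 2*Y/(-539 + Y))/((6*Y)) = (Y + 2*Y/(-539 + Y))*(1/(6*Y)) = (Y + 2*Y/(-539 + Y))/(6*Y))
145736 + R(d) = 145736 + (-537 + 173)/(6*(-539 + 173)) = 145736 + (⅙)*(-364)/(-366) = 145736 + (⅙)*(-1/366)*(-364) = 145736 + 91/549 = 80009155/549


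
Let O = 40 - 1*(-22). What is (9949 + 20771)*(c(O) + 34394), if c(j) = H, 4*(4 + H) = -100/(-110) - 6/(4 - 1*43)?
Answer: 151075061760/143 ≈ 1.0565e+9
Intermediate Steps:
O = 62 (O = 40 + 22 = 62)
H = -534/143 (H = -4 + (-100/(-110) - 6/(4 - 1*43))/4 = -4 + (-100*(-1/110) - 6/(4 - 43))/4 = -4 + (10/11 - 6/(-39))/4 = -4 + (10/11 - 6*(-1/39))/4 = -4 + (10/11 + 2/13)/4 = -4 + (¼)*(152/143) = -4 + 38/143 = -534/143 ≈ -3.7343)
c(j) = -534/143
(9949 + 20771)*(c(O) + 34394) = (9949 + 20771)*(-534/143 + 34394) = 30720*(4917808/143) = 151075061760/143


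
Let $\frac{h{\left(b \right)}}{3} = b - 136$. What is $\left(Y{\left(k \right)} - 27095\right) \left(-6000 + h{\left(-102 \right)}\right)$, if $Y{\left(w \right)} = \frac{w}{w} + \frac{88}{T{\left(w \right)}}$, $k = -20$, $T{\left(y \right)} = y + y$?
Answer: $\frac{909619434}{5} \approx 1.8192 \cdot 10^{8}$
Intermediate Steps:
$T{\left(y \right)} = 2 y$
$h{\left(b \right)} = -408 + 3 b$ ($h{\left(b \right)} = 3 \left(b - 136\right) = 3 \left(-136 + b\right) = -408 + 3 b$)
$Y{\left(w \right)} = 1 + \frac{44}{w}$ ($Y{\left(w \right)} = \frac{w}{w} + \frac{88}{2 w} = 1 + 88 \frac{1}{2 w} = 1 + \frac{44}{w}$)
$\left(Y{\left(k \right)} - 27095\right) \left(-6000 + h{\left(-102 \right)}\right) = \left(\frac{44 - 20}{-20} - 27095\right) \left(-6000 + \left(-408 + 3 \left(-102\right)\right)\right) = \left(\left(- \frac{1}{20}\right) 24 - 27095\right) \left(-6000 - 714\right) = \left(- \frac{6}{5} - 27095\right) \left(-6000 - 714\right) = \left(- \frac{135481}{5}\right) \left(-6714\right) = \frac{909619434}{5}$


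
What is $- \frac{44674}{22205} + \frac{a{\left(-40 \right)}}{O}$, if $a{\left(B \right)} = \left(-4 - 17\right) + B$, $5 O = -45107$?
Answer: $- \frac{2008337593}{1001600935} \approx -2.0051$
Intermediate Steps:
$O = - \frac{45107}{5}$ ($O = \frac{1}{5} \left(-45107\right) = - \frac{45107}{5} \approx -9021.4$)
$a{\left(B \right)} = -21 + B$
$- \frac{44674}{22205} + \frac{a{\left(-40 \right)}}{O} = - \frac{44674}{22205} + \frac{-21 - 40}{- \frac{45107}{5}} = \left(-44674\right) \frac{1}{22205} - - \frac{305}{45107} = - \frac{44674}{22205} + \frac{305}{45107} = - \frac{2008337593}{1001600935}$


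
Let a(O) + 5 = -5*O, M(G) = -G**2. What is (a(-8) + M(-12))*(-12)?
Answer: 1308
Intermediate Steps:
a(O) = -5 - 5*O
(a(-8) + M(-12))*(-12) = ((-5 - 5*(-8)) - 1*(-12)**2)*(-12) = ((-5 + 40) - 1*144)*(-12) = (35 - 144)*(-12) = -109*(-12) = 1308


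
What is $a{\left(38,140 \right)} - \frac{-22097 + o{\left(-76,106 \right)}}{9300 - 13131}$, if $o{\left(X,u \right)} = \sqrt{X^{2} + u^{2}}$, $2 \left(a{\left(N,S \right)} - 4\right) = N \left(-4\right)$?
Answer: $- \frac{297929}{3831} + \frac{2 \sqrt{4253}}{3831} \approx -77.734$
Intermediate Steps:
$a{\left(N,S \right)} = 4 - 2 N$ ($a{\left(N,S \right)} = 4 + \frac{N \left(-4\right)}{2} = 4 + \frac{\left(-4\right) N}{2} = 4 - 2 N$)
$a{\left(38,140 \right)} - \frac{-22097 + o{\left(-76,106 \right)}}{9300 - 13131} = \left(4 - 76\right) - \frac{-22097 + \sqrt{\left(-76\right)^{2} + 106^{2}}}{9300 - 13131} = \left(4 - 76\right) - \frac{-22097 + \sqrt{5776 + 11236}}{-3831} = -72 - \left(-22097 + \sqrt{17012}\right) \left(- \frac{1}{3831}\right) = -72 - \left(-22097 + 2 \sqrt{4253}\right) \left(- \frac{1}{3831}\right) = -72 - \left(\frac{22097}{3831} - \frac{2 \sqrt{4253}}{3831}\right) = - \frac{297929}{3831} + \frac{2 \sqrt{4253}}{3831}$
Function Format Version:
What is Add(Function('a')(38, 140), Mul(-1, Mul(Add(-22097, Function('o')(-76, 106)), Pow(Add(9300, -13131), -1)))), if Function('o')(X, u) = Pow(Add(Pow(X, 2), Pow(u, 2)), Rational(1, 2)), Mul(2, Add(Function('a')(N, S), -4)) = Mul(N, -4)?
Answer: Add(Rational(-297929, 3831), Mul(Rational(2, 3831), Pow(4253, Rational(1, 2)))) ≈ -77.734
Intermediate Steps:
Function('a')(N, S) = Add(4, Mul(-2, N)) (Function('a')(N, S) = Add(4, Mul(Rational(1, 2), Mul(N, -4))) = Add(4, Mul(Rational(1, 2), Mul(-4, N))) = Add(4, Mul(-2, N)))
Add(Function('a')(38, 140), Mul(-1, Mul(Add(-22097, Function('o')(-76, 106)), Pow(Add(9300, -13131), -1)))) = Add(Add(4, Mul(-2, 38)), Mul(-1, Mul(Add(-22097, Pow(Add(Pow(-76, 2), Pow(106, 2)), Rational(1, 2))), Pow(Add(9300, -13131), -1)))) = Add(Add(4, -76), Mul(-1, Mul(Add(-22097, Pow(Add(5776, 11236), Rational(1, 2))), Pow(-3831, -1)))) = Add(-72, Mul(-1, Mul(Add(-22097, Pow(17012, Rational(1, 2))), Rational(-1, 3831)))) = Add(-72, Mul(-1, Mul(Add(-22097, Mul(2, Pow(4253, Rational(1, 2)))), Rational(-1, 3831)))) = Add(-72, Mul(-1, Add(Rational(22097, 3831), Mul(Rational(-2, 3831), Pow(4253, Rational(1, 2)))))) = Add(-72, Add(Rational(-22097, 3831), Mul(Rational(2, 3831), Pow(4253, Rational(1, 2))))) = Add(Rational(-297929, 3831), Mul(Rational(2, 3831), Pow(4253, Rational(1, 2))))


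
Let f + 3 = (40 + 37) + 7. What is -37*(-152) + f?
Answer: 5705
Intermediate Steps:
f = 81 (f = -3 + ((40 + 37) + 7) = -3 + (77 + 7) = -3 + 84 = 81)
-37*(-152) + f = -37*(-152) + 81 = 5624 + 81 = 5705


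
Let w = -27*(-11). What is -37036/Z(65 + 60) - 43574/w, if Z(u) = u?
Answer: -16446442/37125 ≈ -443.00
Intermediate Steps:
w = 297
-37036/Z(65 + 60) - 43574/w = -37036/(65 + 60) - 43574/297 = -37036/125 - 43574*1/297 = -37036*1/125 - 43574/297 = -37036/125 - 43574/297 = -16446442/37125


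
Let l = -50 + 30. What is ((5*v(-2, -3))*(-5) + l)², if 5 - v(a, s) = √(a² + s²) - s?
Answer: 13025 - 3500*√13 ≈ 405.57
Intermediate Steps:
v(a, s) = 5 + s - √(a² + s²) (v(a, s) = 5 - (√(a² + s²) - s) = 5 + (s - √(a² + s²)) = 5 + s - √(a² + s²))
l = -20
((5*v(-2, -3))*(-5) + l)² = ((5*(5 - 3 - √((-2)² + (-3)²)))*(-5) - 20)² = ((5*(5 - 3 - √(4 + 9)))*(-5) - 20)² = ((5*(5 - 3 - √13))*(-5) - 20)² = ((5*(2 - √13))*(-5) - 20)² = ((10 - 5*√13)*(-5) - 20)² = ((-50 + 25*√13) - 20)² = (-70 + 25*√13)²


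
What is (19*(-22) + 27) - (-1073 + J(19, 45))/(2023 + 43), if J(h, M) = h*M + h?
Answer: -807607/2066 ≈ -390.90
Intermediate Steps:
J(h, M) = h + M*h (J(h, M) = M*h + h = h + M*h)
(19*(-22) + 27) - (-1073 + J(19, 45))/(2023 + 43) = (19*(-22) + 27) - (-1073 + 19*(1 + 45))/(2023 + 43) = (-418 + 27) - (-1073 + 19*46)/2066 = -391 - (-1073 + 874)/2066 = -391 - (-199)/2066 = -391 - 1*(-199/2066) = -391 + 199/2066 = -807607/2066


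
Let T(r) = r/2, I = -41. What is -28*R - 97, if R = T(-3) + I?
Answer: 1093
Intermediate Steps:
T(r) = r/2 (T(r) = r*(1/2) = r/2)
R = -85/2 (R = (1/2)*(-3) - 41 = -3/2 - 41 = -85/2 ≈ -42.500)
-28*R - 97 = -28*(-85/2) - 97 = 1190 - 97 = 1093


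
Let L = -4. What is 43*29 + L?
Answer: 1243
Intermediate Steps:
43*29 + L = 43*29 - 4 = 1247 - 4 = 1243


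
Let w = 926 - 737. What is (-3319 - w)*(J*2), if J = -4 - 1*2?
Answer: 42096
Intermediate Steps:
w = 189
J = -6 (J = -4 - 2 = -6)
(-3319 - w)*(J*2) = (-3319 - 1*189)*(-6*2) = (-3319 - 189)*(-12) = -3508*(-12) = 42096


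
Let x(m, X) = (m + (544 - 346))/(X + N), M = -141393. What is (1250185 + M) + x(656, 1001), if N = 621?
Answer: 899230739/811 ≈ 1.1088e+6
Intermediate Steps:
x(m, X) = (198 + m)/(621 + X) (x(m, X) = (m + (544 - 346))/(X + 621) = (m + 198)/(621 + X) = (198 + m)/(621 + X))
(1250185 + M) + x(656, 1001) = (1250185 - 141393) + (198 + 656)/(621 + 1001) = 1108792 + 854/1622 = 1108792 + (1/1622)*854 = 1108792 + 427/811 = 899230739/811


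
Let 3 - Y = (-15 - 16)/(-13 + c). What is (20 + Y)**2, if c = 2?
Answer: 49284/121 ≈ 407.31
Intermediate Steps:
Y = 2/11 (Y = 3 - (-15 - 16)/(-13 + 2) = 3 - (-31)/(-11) = 3 - (-31)*(-1)/11 = 3 - 1*31/11 = 3 - 31/11 = 2/11 ≈ 0.18182)
(20 + Y)**2 = (20 + 2/11)**2 = (222/11)**2 = 49284/121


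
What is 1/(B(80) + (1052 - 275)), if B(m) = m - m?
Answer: 1/777 ≈ 0.0012870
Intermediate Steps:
B(m) = 0
1/(B(80) + (1052 - 275)) = 1/(0 + (1052 - 275)) = 1/(0 + 777) = 1/777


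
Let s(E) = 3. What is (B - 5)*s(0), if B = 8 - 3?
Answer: 0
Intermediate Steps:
B = 5
(B - 5)*s(0) = (5 - 5)*3 = 0*3 = 0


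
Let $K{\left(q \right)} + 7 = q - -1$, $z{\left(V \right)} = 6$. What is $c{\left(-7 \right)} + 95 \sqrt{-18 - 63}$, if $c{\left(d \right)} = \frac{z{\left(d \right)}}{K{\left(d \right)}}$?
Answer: $- \frac{6}{13} + 855 i \approx -0.46154 + 855.0 i$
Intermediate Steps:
$K{\left(q \right)} = -6 + q$ ($K{\left(q \right)} = -7 + \left(q - -1\right) = -7 + \left(q + 1\right) = -7 + \left(1 + q\right) = -6 + q$)
$c{\left(d \right)} = \frac{6}{-6 + d}$
$c{\left(-7 \right)} + 95 \sqrt{-18 - 63} = \frac{6}{-6 - 7} + 95 \sqrt{-18 - 63} = \frac{6}{-13} + 95 \sqrt{-81} = 6 \left(- \frac{1}{13}\right) + 95 \cdot 9 i = - \frac{6}{13} + 855 i$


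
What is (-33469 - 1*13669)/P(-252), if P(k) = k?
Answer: 3367/18 ≈ 187.06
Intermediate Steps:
(-33469 - 1*13669)/P(-252) = (-33469 - 1*13669)/(-252) = (-33469 - 13669)*(-1/252) = -47138*(-1/252) = 3367/18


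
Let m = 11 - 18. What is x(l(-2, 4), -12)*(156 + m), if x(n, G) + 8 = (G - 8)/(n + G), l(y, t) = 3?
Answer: -7748/9 ≈ -860.89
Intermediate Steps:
m = -7
x(n, G) = -8 + (-8 + G)/(G + n) (x(n, G) = -8 + (G - 8)/(n + G) = -8 + (-8 + G)/(G + n))
x(l(-2, 4), -12)*(156 + m) = ((-8 - 8*3 - 7*(-12))/(-12 + 3))*(156 - 7) = ((-8 - 24 + 84)/(-9))*149 = -⅑*52*149 = -52/9*149 = -7748/9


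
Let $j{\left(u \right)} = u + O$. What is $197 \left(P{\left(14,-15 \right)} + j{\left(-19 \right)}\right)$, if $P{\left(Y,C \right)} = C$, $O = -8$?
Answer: $-8274$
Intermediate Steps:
$j{\left(u \right)} = -8 + u$ ($j{\left(u \right)} = u - 8 = -8 + u$)
$197 \left(P{\left(14,-15 \right)} + j{\left(-19 \right)}\right) = 197 \left(-15 - 27\right) = 197 \left(-42\right) = -8274$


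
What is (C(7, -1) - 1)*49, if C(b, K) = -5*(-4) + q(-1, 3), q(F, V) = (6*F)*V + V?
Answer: 196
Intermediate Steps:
q(F, V) = V + 6*F*V (q(F, V) = 6*F*V + V = V + 6*F*V)
C(b, K) = 5 (C(b, K) = -5*(-4) + 3*(1 + 6*(-1)) = 20 + 3*(1 - 6) = 20 + 3*(-5) = 20 - 15 = 5)
(C(7, -1) - 1)*49 = (5 - 1)*49 = 4*49 = 196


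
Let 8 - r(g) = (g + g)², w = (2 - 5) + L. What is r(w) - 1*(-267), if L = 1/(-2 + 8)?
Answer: 2186/9 ≈ 242.89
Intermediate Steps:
L = ⅙ (L = 1/6 = ⅙ ≈ 0.16667)
w = -17/6 (w = (2 - 5) + ⅙ = -3 + ⅙ = -17/6 ≈ -2.8333)
r(g) = 8 - 4*g² (r(g) = 8 - (g + g)² = 8 - (2*g)² = 8 - 4*g²)
r(w) - 1*(-267) = (8 - 4*(-17/6)²) - 1*(-267) = (8 - 4*289/36) + 267 = (8 - 289/9) + 267 = -217/9 + 267 = 2186/9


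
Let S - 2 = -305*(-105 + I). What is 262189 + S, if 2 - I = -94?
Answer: 264936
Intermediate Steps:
I = 96 (I = 2 - 1*(-94) = 2 + 94 = 96)
S = 2747 (S = 2 - 305*(-105 + 96) = 2 - 305*(-9) = 2 + 2745 = 2747)
262189 + S = 262189 + 2747 = 264936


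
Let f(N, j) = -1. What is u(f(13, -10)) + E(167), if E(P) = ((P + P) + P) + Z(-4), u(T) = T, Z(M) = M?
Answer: 496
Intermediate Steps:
E(P) = -4 + 3*P (E(P) = ((P + P) + P) - 4 = (2*P + P) - 4 = 3*P - 4 = -4 + 3*P)
u(f(13, -10)) + E(167) = -1 + (-4 + 3*167) = -1 + (-4 + 501) = -1 + 497 = 496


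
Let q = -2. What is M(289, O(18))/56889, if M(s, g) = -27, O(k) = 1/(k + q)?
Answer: -1/2107 ≈ -0.00047461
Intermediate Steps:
O(k) = 1/(-2 + k) (O(k) = 1/(k - 2) = 1/(-2 + k))
M(289, O(18))/56889 = -27/56889 = -27*1/56889 = -1/2107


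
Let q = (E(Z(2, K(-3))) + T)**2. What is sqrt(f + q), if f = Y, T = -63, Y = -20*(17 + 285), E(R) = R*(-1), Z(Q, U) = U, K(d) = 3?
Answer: 2*I*sqrt(421) ≈ 41.037*I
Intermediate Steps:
E(R) = -R
Y = -6040 (Y = -20*302 = -6040)
f = -6040
q = 4356 (q = (-1*3 - 63)**2 = (-3 - 63)**2 = (-66)**2 = 4356)
sqrt(f + q) = sqrt(-6040 + 4356) = sqrt(-1684) = 2*I*sqrt(421)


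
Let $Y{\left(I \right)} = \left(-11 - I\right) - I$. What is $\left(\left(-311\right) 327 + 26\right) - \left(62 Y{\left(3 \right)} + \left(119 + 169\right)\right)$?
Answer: $-100905$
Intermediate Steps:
$Y{\left(I \right)} = -11 - 2 I$
$\left(\left(-311\right) 327 + 26\right) - \left(62 Y{\left(3 \right)} + \left(119 + 169\right)\right) = \left(\left(-311\right) 327 + 26\right) - \left(62 \left(-11 - 6\right) + \left(119 + 169\right)\right) = \left(-101697 + 26\right) - \left(62 \left(-11 - 6\right) + 288\right) = -101671 - \left(62 \left(-17\right) + 288\right) = -101671 - \left(-1054 + 288\right) = -101671 - -766 = -101671 + 766 = -100905$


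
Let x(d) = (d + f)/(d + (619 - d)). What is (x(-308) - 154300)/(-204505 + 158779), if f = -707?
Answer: 95512715/28304394 ≈ 3.3745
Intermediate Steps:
x(d) = -707/619 + d/619 (x(d) = (d - 707)/(d + (619 - d)) = (-707 + d)/619 = (-707 + d)*(1/619) = -707/619 + d/619)
(x(-308) - 154300)/(-204505 + 158779) = ((-707/619 + (1/619)*(-308)) - 154300)/(-204505 + 158779) = ((-707/619 - 308/619) - 154300)/(-45726) = (-1015/619 - 154300)*(-1/45726) = -95512715/619*(-1/45726) = 95512715/28304394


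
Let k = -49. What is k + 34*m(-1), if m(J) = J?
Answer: -83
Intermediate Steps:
k + 34*m(-1) = -49 + 34*(-1) = -49 - 34 = -83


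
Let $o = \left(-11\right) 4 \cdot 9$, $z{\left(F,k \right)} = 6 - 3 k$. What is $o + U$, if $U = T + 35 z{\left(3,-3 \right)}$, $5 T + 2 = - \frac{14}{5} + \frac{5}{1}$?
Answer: $\frac{3226}{25} \approx 129.04$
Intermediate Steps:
$T = \frac{1}{25}$ ($T = - \frac{2}{5} + \frac{- \frac{14}{5} + \frac{5}{1}}{5} = - \frac{2}{5} + \frac{\left(-14\right) \frac{1}{5} + 5 \cdot 1}{5} = - \frac{2}{5} + \frac{- \frac{14}{5} + 5}{5} = - \frac{2}{5} + \frac{1}{5} \cdot \frac{11}{5} = - \frac{2}{5} + \frac{11}{25} = \frac{1}{25} \approx 0.04$)
$o = -396$ ($o = \left(-44\right) 9 = -396$)
$U = \frac{13126}{25}$ ($U = \frac{1}{25} + 35 \left(6 - -9\right) = \frac{1}{25} + 35 \left(6 + 9\right) = \frac{1}{25} + 35 \cdot 15 = \frac{1}{25} + 525 = \frac{13126}{25} \approx 525.04$)
$o + U = -396 + \frac{13126}{25} = \frac{3226}{25}$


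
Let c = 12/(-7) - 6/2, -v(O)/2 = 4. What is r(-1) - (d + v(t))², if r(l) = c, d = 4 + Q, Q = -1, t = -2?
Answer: -208/7 ≈ -29.714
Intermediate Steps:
v(O) = -8 (v(O) = -2*4 = -8)
d = 3 (d = 4 - 1 = 3)
c = -33/7 (c = 12*(-⅐) - 6*½ = -12/7 - 3 = -33/7 ≈ -4.7143)
r(l) = -33/7
r(-1) - (d + v(t))² = -33/7 - (3 - 8)² = -33/7 - 1*(-5)² = -33/7 - 1*25 = -33/7 - 25 = -208/7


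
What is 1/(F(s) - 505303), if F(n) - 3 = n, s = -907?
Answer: -1/506207 ≈ -1.9755e-6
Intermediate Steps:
F(n) = 3 + n
1/(F(s) - 505303) = 1/((3 - 907) - 505303) = 1/(-904 - 505303) = 1/(-506207) = -1/506207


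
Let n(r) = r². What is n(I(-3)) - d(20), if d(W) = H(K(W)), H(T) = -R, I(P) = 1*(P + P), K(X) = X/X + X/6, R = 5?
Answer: 41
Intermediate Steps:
K(X) = 1 + X/6 (K(X) = 1 + X*(⅙) = 1 + X/6)
I(P) = 2*P (I(P) = 1*(2*P) = 2*P)
H(T) = -5 (H(T) = -1*5 = -5)
d(W) = -5
n(I(-3)) - d(20) = (2*(-3))² - 1*(-5) = (-6)² + 5 = 36 + 5 = 41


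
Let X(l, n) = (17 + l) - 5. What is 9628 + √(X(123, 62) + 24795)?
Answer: 9628 + 3*√2770 ≈ 9785.9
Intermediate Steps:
X(l, n) = 12 + l
9628 + √(X(123, 62) + 24795) = 9628 + √((12 + 123) + 24795) = 9628 + √(135 + 24795) = 9628 + √24930 = 9628 + 3*√2770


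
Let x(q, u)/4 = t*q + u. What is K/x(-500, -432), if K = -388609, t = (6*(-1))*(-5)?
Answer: 388609/61728 ≈ 6.2955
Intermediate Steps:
t = 30 (t = -6*(-5) = 30)
x(q, u) = 4*u + 120*q (x(q, u) = 4*(30*q + u) = 4*(u + 30*q) = 4*u + 120*q)
K/x(-500, -432) = -388609/(4*(-432) + 120*(-500)) = -388609/(-1728 - 60000) = -388609/(-61728) = -388609*(-1/61728) = 388609/61728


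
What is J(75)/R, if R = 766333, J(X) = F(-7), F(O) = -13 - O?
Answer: -6/766333 ≈ -7.8295e-6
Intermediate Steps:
J(X) = -6 (J(X) = -13 - 1*(-7) = -13 + 7 = -6)
J(75)/R = -6/766333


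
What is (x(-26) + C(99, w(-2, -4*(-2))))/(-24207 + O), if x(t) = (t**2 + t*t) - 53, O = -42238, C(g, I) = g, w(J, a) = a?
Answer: -1398/66445 ≈ -0.021040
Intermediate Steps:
x(t) = -53 + 2*t**2 (x(t) = (t**2 + t**2) - 53 = 2*t**2 - 53 = -53 + 2*t**2)
(x(-26) + C(99, w(-2, -4*(-2))))/(-24207 + O) = ((-53 + 2*(-26)**2) + 99)/(-24207 - 42238) = ((-53 + 2*676) + 99)/(-66445) = ((-53 + 1352) + 99)*(-1/66445) = (1299 + 99)*(-1/66445) = 1398*(-1/66445) = -1398/66445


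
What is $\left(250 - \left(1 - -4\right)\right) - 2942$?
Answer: $-2697$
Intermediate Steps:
$\left(250 - \left(1 - -4\right)\right) - 2942 = \left(250 - \left(1 + 4\right)\right) - 2942 = \left(250 - 5\right) - 2942 = 245 - 2942 = -2697$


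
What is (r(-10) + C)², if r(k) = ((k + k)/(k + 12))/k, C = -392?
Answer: 152881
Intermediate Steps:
r(k) = 2/(12 + k) (r(k) = ((2*k)/(12 + k))/k = (2*k/(12 + k))/k = 2/(12 + k))
(r(-10) + C)² = (2/(12 - 10) - 392)² = (2/2 - 392)² = (2*(½) - 392)² = (1 - 392)² = (-391)² = 152881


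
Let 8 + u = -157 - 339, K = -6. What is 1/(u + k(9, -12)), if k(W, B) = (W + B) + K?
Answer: -1/513 ≈ -0.0019493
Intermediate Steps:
k(W, B) = -6 + B + W (k(W, B) = (W + B) - 6 = (B + W) - 6 = -6 + B + W)
u = -504 (u = -8 + (-157 - 339) = -8 - 496 = -504)
1/(u + k(9, -12)) = 1/(-504 + (-6 - 12 + 9)) = 1/(-504 - 9) = 1/(-513) = -1/513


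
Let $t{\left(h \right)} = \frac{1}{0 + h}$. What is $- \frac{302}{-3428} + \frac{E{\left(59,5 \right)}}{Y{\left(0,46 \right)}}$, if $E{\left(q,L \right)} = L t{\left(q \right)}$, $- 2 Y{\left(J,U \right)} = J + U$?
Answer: $\frac{196337}{2325898} \approx 0.084413$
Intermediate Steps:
$t{\left(h \right)} = \frac{1}{h}$
$Y{\left(J,U \right)} = - \frac{J}{2} - \frac{U}{2}$ ($Y{\left(J,U \right)} = - \frac{J + U}{2} = - \frac{J}{2} - \frac{U}{2}$)
$E{\left(q,L \right)} = \frac{L}{q}$
$- \frac{302}{-3428} + \frac{E{\left(59,5 \right)}}{Y{\left(0,46 \right)}} = - \frac{302}{-3428} + \frac{5 \cdot \frac{1}{59}}{\left(- \frac{1}{2}\right) 0 - 23} = \left(-302\right) \left(- \frac{1}{3428}\right) + \frac{5 \cdot \frac{1}{59}}{0 - 23} = \frac{151}{1714} + \frac{5}{59 \left(-23\right)} = \frac{151}{1714} + \frac{5}{59} \left(- \frac{1}{23}\right) = \frac{151}{1714} - \frac{5}{1357} = \frac{196337}{2325898}$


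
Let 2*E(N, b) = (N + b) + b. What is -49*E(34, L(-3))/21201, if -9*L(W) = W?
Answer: -2548/63603 ≈ -0.040061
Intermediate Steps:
L(W) = -W/9
E(N, b) = b + N/2 (E(N, b) = ((N + b) + b)/2 = (N + 2*b)/2 = b + N/2)
-49*E(34, L(-3))/21201 = -49*(-⅑*(-3) + (½)*34)/21201 = -49*(⅓ + 17)*(1/21201) = -49*52/3*(1/21201) = -2548/3*1/21201 = -2548/63603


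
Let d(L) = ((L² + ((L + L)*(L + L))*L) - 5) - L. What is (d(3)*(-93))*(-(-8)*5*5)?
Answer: -2027400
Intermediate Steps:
d(L) = -5 + L² - L + 4*L³ (d(L) = ((L² + ((2*L)*(2*L))*L) - 5) - L = ((L² + (4*L²)*L) - 5) - L = ((L² + 4*L³) - 5) - L = (-5 + L² + 4*L³) - L = -5 + L² - L + 4*L³)
(d(3)*(-93))*(-(-8)*5*5) = ((-5 + 3² - 1*3 + 4*3³)*(-93))*(-(-8)*5*5) = ((-5 + 9 - 3 + 4*27)*(-93))*(-4*(-10)*5) = ((-5 + 9 - 3 + 108)*(-93))*(40*5) = (109*(-93))*200 = -10137*200 = -2027400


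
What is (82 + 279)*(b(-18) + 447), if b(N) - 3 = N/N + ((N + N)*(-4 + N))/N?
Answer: 146927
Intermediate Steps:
b(N) = -4 + 2*N (b(N) = 3 + (N/N + ((N + N)*(-4 + N))/N) = 3 + (1 + ((2*N)*(-4 + N))/N) = 3 + (1 + (2*N*(-4 + N))/N) = 3 + (1 + (-8 + 2*N)) = 3 + (-7 + 2*N) = -4 + 2*N)
(82 + 279)*(b(-18) + 447) = (82 + 279)*((-4 + 2*(-18)) + 447) = 361*((-4 - 36) + 447) = 361*(-40 + 447) = 361*407 = 146927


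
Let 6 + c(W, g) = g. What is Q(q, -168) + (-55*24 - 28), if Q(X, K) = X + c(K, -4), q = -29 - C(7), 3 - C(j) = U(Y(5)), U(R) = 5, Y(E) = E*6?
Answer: -1385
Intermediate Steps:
Y(E) = 6*E
c(W, g) = -6 + g
C(j) = -2 (C(j) = 3 - 1*5 = 3 - 5 = -2)
q = -27 (q = -29 - 1*(-2) = -29 + 2 = -27)
Q(X, K) = -10 + X (Q(X, K) = X + (-6 - 4) = X - 10 = -10 + X)
Q(q, -168) + (-55*24 - 28) = (-10 - 27) + (-55*24 - 28) = -37 + (-1320 - 28) = -37 - 1348 = -1385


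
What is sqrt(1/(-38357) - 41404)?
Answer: I*sqrt(503438233593)/3487 ≈ 203.48*I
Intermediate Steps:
sqrt(1/(-38357) - 41404) = sqrt(-1/38357 - 41404) = sqrt(-1588133229/38357) = I*sqrt(503438233593)/3487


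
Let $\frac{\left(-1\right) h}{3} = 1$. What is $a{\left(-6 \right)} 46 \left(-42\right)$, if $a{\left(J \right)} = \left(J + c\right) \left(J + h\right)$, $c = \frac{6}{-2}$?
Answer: $-156492$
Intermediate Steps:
$h = -3$ ($h = \left(-3\right) 1 = -3$)
$c = -3$ ($c = 6 \left(- \frac{1}{2}\right) = -3$)
$a{\left(J \right)} = \left(-3 + J\right)^{2}$ ($a{\left(J \right)} = \left(J - 3\right) \left(J - 3\right) = \left(-3 + J\right) \left(-3 + J\right) = \left(-3 + J\right)^{2}$)
$a{\left(-6 \right)} 46 \left(-42\right) = \left(9 + \left(-6\right)^{2} - -36\right) 46 \left(-42\right) = \left(9 + 36 + 36\right) 46 \left(-42\right) = 81 \cdot 46 \left(-42\right) = 3726 \left(-42\right) = -156492$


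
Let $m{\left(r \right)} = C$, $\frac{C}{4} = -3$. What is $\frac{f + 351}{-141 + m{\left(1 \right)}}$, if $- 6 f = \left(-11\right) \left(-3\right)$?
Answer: $- \frac{691}{306} \approx -2.2582$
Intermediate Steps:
$C = -12$ ($C = 4 \left(-3\right) = -12$)
$m{\left(r \right)} = -12$
$f = - \frac{11}{2}$ ($f = - \frac{\left(-11\right) \left(-3\right)}{6} = \left(- \frac{1}{6}\right) 33 = - \frac{11}{2} \approx -5.5$)
$\frac{f + 351}{-141 + m{\left(1 \right)}} = \frac{- \frac{11}{2} + 351}{-141 - 12} = \frac{691}{2 \left(-153\right)} = \frac{691}{2} \left(- \frac{1}{153}\right) = - \frac{691}{306}$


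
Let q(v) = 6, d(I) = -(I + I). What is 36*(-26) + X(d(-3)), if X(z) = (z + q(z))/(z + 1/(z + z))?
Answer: -68184/73 ≈ -934.03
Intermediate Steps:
d(I) = -2*I
X(z) = (6 + z)/(z + 1/(2*z)) (X(z) = (z + 6)/(z + 1/(z + z)) = (6 + z)/(z + 1/(2*z)))
36*(-26) + X(d(-3)) = 36*(-26) + 2*(-2*(-3))*(6 - 2*(-3))/(1 + 2*(-2*(-3))²) = -936 + 2*6*(6 + 6)/(1 + 2*6²) = -936 + 2*6*12/(1 + 2*36) = -936 + 2*6*12/(1 + 72) = -936 + 2*6*12/73 = -936 + 2*6*(1/73)*12 = -936 + 144/73 = -68184/73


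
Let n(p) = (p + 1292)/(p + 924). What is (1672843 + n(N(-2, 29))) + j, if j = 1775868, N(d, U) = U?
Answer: 3286622904/953 ≈ 3.4487e+6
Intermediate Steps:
n(p) = (1292 + p)/(924 + p)
(1672843 + n(N(-2, 29))) + j = (1672843 + (1292 + 29)/(924 + 29)) + 1775868 = (1672843 + 1321/953) + 1775868 = 1594220700/953 + 1775868 = 3286622904/953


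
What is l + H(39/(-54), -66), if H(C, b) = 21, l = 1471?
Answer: 1492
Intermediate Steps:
l + H(39/(-54), -66) = 1471 + 21 = 1492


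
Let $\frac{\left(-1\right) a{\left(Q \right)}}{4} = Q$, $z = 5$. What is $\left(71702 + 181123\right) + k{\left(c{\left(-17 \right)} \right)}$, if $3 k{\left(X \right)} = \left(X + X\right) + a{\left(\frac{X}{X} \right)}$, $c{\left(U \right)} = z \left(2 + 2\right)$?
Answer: $252837$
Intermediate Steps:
$a{\left(Q \right)} = - 4 Q$
$c{\left(U \right)} = 20$ ($c{\left(U \right)} = 5 \left(2 + 2\right) = 5 \cdot 4 = 20$)
$k{\left(X \right)} = - \frac{4}{3} + \frac{2 X}{3}$ ($k{\left(X \right)} = \frac{\left(X + X\right) - 4 \frac{X}{X}}{3} = \frac{2 X - 4}{3} = \frac{-4 + 2 X}{3} = - \frac{4}{3} + \frac{2 X}{3}$)
$\left(71702 + 181123\right) + k{\left(c{\left(-17 \right)} \right)} = \left(71702 + 181123\right) + \left(- \frac{4}{3} + \frac{2}{3} \cdot 20\right) = 252825 + \left(- \frac{4}{3} + \frac{40}{3}\right) = 252825 + 12 = 252837$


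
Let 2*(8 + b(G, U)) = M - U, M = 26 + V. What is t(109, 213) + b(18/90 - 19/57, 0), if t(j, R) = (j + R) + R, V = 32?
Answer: 556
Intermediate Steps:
M = 58 (M = 26 + 32 = 58)
t(j, R) = j + 2*R (t(j, R) = (R + j) + R = j + 2*R)
b(G, U) = 21 - U/2 (b(G, U) = -8 + (58 - U)/2 = -8 + (29 - U/2) = 21 - U/2)
t(109, 213) + b(18/90 - 19/57, 0) = (109 + 2*213) + (21 - ½*0) = (109 + 426) + (21 + 0) = 535 + 21 = 556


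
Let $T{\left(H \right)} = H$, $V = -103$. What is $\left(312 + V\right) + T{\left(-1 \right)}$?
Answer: $208$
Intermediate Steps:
$\left(312 + V\right) + T{\left(-1 \right)} = \left(312 - 103\right) - 1 = 209 - 1 = 208$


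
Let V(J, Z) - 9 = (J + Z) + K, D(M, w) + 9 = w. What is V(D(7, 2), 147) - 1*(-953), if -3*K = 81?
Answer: 1075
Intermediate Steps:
K = -27 (K = -⅓*81 = -27)
D(M, w) = -9 + w
V(J, Z) = -18 + J + Z (V(J, Z) = 9 + ((J + Z) - 27) = 9 + (-27 + J + Z) = -18 + J + Z)
V(D(7, 2), 147) - 1*(-953) = (-18 + (-9 + 2) + 147) - 1*(-953) = (-18 - 7 + 147) + 953 = 122 + 953 = 1075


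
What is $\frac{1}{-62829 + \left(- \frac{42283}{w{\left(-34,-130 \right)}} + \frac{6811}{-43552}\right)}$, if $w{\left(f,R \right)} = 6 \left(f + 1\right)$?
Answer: $- \frac{4311648}{269976451873} \approx -1.597 \cdot 10^{-5}$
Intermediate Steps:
$w{\left(f,R \right)} = 6 + 6 f$ ($w{\left(f,R \right)} = 6 \left(1 + f\right) = 6 + 6 f$)
$\frac{1}{-62829 + \left(- \frac{42283}{w{\left(-34,-130 \right)}} + \frac{6811}{-43552}\right)} = \frac{1}{-62829 - \left(\frac{6811}{43552} + \frac{42283}{6 + 6 \left(-34\right)}\right)} = \frac{1}{-62829 - \left(\frac{6811}{43552} + \frac{42283}{6 - 204}\right)} = \frac{1}{-62829 - \left(\frac{6811}{43552} + \frac{42283}{-198}\right)} = \frac{1}{-62829 - - \frac{920080319}{4311648}} = \frac{1}{-62829 + \left(\frac{42283}{198} - \frac{6811}{43552}\right)} = \frac{1}{-62829 + \frac{920080319}{4311648}} = \frac{1}{- \frac{269976451873}{4311648}} = - \frac{4311648}{269976451873}$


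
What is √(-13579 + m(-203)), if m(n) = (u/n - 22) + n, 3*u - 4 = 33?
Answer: I*√5119663857/609 ≈ 117.49*I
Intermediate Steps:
u = 37/3 (u = 4/3 + (⅓)*33 = 4/3 + 11 = 37/3 ≈ 12.333)
m(n) = -22 + n + 37/(3*n) (m(n) = (37/(3*n) - 22) + n = (-22 + 37/(3*n)) + n = -22 + n + 37/(3*n))
√(-13579 + m(-203)) = √(-13579 + (-22 - 203 + (37/3)/(-203))) = √(-13579 + (-22 - 203 + (37/3)*(-1/203))) = √(-13579 + (-22 - 203 - 37/609)) = √(-13579 - 137062/609) = √(-8406673/609) = I*√5119663857/609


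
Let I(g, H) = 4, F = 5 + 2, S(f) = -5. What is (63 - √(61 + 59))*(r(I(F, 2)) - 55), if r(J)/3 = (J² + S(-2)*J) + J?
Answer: -3465 + 110*√30 ≈ -2862.5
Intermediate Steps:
F = 7
r(J) = -12*J + 3*J² (r(J) = 3*((J² - 5*J) + J) = 3*(J² - 4*J) = -12*J + 3*J²)
(63 - √(61 + 59))*(r(I(F, 2)) - 55) = (63 - √(61 + 59))*(3*4*(-4 + 4) - 55) = (63 - √120)*(3*4*0 - 55) = (63 - 2*√30)*(0 - 55) = (63 - 2*√30)*(-55) = -3465 + 110*√30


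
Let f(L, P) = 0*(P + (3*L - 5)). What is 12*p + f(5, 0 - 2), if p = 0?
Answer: 0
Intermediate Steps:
f(L, P) = 0 (f(L, P) = 0*(P + (-5 + 3*L)) = 0*(-5 + P + 3*L) = 0)
12*p + f(5, 0 - 2) = 12*0 + 0 = 0 + 0 = 0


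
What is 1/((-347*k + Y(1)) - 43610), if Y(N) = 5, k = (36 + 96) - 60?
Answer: -1/68589 ≈ -1.4580e-5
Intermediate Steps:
k = 72 (k = 132 - 60 = 72)
1/((-347*k + Y(1)) - 43610) = 1/((-347*72 + 5) - 43610) = 1/((-24984 + 5) - 43610) = 1/(-24979 - 43610) = 1/(-68589) = -1/68589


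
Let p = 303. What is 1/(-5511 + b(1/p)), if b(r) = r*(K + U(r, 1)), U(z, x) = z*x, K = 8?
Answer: -91809/505956974 ≈ -0.00018146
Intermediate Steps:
U(z, x) = x*z
b(r) = r*(8 + r) (b(r) = r*(8 + 1*r) = r*(8 + r))
1/(-5511 + b(1/p)) = 1/(-5511 + (8 + 1/303)/303) = 1/(-5511 + (1/303)*(2425/303)) = 1/(-5511 + 2425/91809) = 1/(-505956974/91809) = -91809/505956974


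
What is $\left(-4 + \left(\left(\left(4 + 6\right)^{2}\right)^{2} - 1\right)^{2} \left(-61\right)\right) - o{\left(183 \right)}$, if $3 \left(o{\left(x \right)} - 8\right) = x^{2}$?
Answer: $-6098791236$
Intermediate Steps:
$o{\left(x \right)} = 8 + \frac{x^{2}}{3}$
$\left(-4 + \left(\left(\left(4 + 6\right)^{2}\right)^{2} - 1\right)^{2} \left(-61\right)\right) - o{\left(183 \right)} = \left(-4 + \left(\left(\left(4 + 6\right)^{2}\right)^{2} - 1\right)^{2} \left(-61\right)\right) - \left(8 + \frac{183^{2}}{3}\right) = \left(-4 + \left(\left(10^{2}\right)^{2} - 1\right)^{2} \left(-61\right)\right) - \left(8 + \frac{1}{3} \cdot 33489\right) = \left(-4 + \left(100^{2} - 1\right)^{2} \left(-61\right)\right) - \left(8 + 11163\right) = \left(-4 + \left(10000 - 1\right)^{2} \left(-61\right)\right) - 11171 = \left(-4 + 9999^{2} \left(-61\right)\right) - 11171 = \left(-4 + 99980001 \left(-61\right)\right) - 11171 = \left(-4 - 6098780061\right) - 11171 = -6098780065 - 11171 = -6098791236$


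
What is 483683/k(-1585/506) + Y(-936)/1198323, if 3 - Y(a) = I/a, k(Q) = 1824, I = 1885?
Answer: 91517127277/345117024 ≈ 265.18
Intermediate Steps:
Y(a) = 3 - 1885/a
483683/k(-1585/506) + Y(-936)/1198323 = 483683/1824 + (3 - 1885/(-936))/1198323 = 483683*(1/1824) + (3 - 1885*(-1/936))*(1/1198323) = 25457/96 + (3 + 145/72)*(1/1198323) = 25457/96 + (361/72)*(1/1198323) = 25457/96 + 361/86279256 = 91517127277/345117024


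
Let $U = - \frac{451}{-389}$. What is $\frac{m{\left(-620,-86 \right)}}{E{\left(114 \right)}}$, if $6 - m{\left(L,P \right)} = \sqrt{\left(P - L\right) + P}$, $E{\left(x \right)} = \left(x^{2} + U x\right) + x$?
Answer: $\frac{389}{858534} - \frac{778 \sqrt{7}}{1287801} \approx -0.0011453$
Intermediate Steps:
$U = \frac{451}{389}$ ($U = \left(-451\right) \left(- \frac{1}{389}\right) = \frac{451}{389} \approx 1.1594$)
$E{\left(x \right)} = x^{2} + \frac{840 x}{389}$ ($E{\left(x \right)} = \left(x^{2} + \frac{451 x}{389}\right) + x = x^{2} + \frac{840 x}{389}$)
$m{\left(L,P \right)} = 6 - \sqrt{- L + 2 P}$ ($m{\left(L,P \right)} = 6 - \sqrt{\left(P - L\right) + P} = 6 - \sqrt{- L + 2 P}$)
$\frac{m{\left(-620,-86 \right)}}{E{\left(114 \right)}} = \frac{6 - \sqrt{\left(-1\right) \left(-620\right) + 2 \left(-86\right)}}{\frac{1}{389} \cdot 114 \left(840 + 389 \cdot 114\right)} = \frac{6 - \sqrt{620 - 172}}{\frac{1}{389} \cdot 114 \left(840 + 44346\right)} = \frac{6 - \sqrt{448}}{\frac{1}{389} \cdot 114 \cdot 45186} = \frac{6 - 8 \sqrt{7}}{\frac{5151204}{389}} = \left(6 - 8 \sqrt{7}\right) \frac{389}{5151204} = \frac{389}{858534} - \frac{778 \sqrt{7}}{1287801}$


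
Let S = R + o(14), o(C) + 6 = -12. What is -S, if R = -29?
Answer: 47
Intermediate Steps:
o(C) = -18 (o(C) = -6 - 12 = -18)
S = -47 (S = -29 - 18 = -47)
-S = -1*(-47) = 47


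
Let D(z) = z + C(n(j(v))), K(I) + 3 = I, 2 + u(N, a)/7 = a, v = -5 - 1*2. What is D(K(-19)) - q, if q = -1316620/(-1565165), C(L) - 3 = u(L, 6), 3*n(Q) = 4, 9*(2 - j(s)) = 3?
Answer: 2553973/313033 ≈ 8.1588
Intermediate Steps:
v = -7 (v = -5 - 2 = -7)
j(s) = 5/3 (j(s) = 2 - ⅑*3 = 2 - ⅓ = 5/3)
u(N, a) = -14 + 7*a
n(Q) = 4/3 (n(Q) = (⅓)*4 = 4/3)
C(L) = 31 (C(L) = 3 + (-14 + 7*6) = 3 + (-14 + 42) = 3 + 28 = 31)
K(I) = -3 + I
q = 263324/313033 (q = -1316620*(-1/1565165) = 263324/313033 ≈ 0.84120)
D(z) = 31 + z (D(z) = z + 31 = 31 + z)
D(K(-19)) - q = (31 + (-3 - 19)) - 1*263324/313033 = (31 - 22) - 263324/313033 = 9 - 263324/313033 = 2553973/313033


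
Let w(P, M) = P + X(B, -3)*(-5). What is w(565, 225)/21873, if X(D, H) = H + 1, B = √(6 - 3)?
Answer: 25/951 ≈ 0.026288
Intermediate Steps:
B = √3 ≈ 1.7320
X(D, H) = 1 + H
w(P, M) = 10 + P (w(P, M) = P + (1 - 3)*(-5) = P - 2*(-5) = P + 10 = 10 + P)
w(565, 225)/21873 = (10 + 565)/21873 = 575*(1/21873) = 25/951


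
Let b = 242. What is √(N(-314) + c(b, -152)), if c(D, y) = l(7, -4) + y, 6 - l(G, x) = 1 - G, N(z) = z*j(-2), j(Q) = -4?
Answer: 6*√31 ≈ 33.407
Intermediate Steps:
N(z) = -4*z (N(z) = z*(-4) = -4*z)
l(G, x) = 5 + G (l(G, x) = 6 - (1 - G) = 6 + (-1 + G) = 5 + G)
c(D, y) = 12 + y (c(D, y) = (5 + 7) + y = 12 + y)
√(N(-314) + c(b, -152)) = √(-4*(-314) + (12 - 152)) = √(1256 - 140) = √1116 = 6*√31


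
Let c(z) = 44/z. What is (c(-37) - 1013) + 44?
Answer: -35897/37 ≈ -970.19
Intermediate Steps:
(c(-37) - 1013) + 44 = (44/(-37) - 1013) + 44 = (44*(-1/37) - 1013) + 44 = (-44/37 - 1013) + 44 = -37525/37 + 44 = -35897/37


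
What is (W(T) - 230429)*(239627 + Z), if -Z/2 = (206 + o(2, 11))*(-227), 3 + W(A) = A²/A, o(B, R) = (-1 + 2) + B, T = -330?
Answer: -77192888906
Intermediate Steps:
o(B, R) = 1 + B
W(A) = -3 + A (W(A) = -3 + A²/A = -3 + A)
Z = 94886 (Z = -2*(206 + (1 + 2))*(-227) = -2*(206 + 3)*(-227) = -418*(-227) = -2*(-47443) = 94886)
(W(T) - 230429)*(239627 + Z) = ((-3 - 330) - 230429)*(239627 + 94886) = (-333 - 230429)*334513 = -230762*334513 = -77192888906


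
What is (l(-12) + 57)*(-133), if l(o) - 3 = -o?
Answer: -9576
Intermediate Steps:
l(o) = 3 - o
(l(-12) + 57)*(-133) = ((3 - 1*(-12)) + 57)*(-133) = ((3 + 12) + 57)*(-133) = (15 + 57)*(-133) = 72*(-133) = -9576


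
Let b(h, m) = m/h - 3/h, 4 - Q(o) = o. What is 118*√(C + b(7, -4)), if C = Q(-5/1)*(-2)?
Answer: 118*I*√19 ≈ 514.35*I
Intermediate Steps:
Q(o) = 4 - o
b(h, m) = -3/h + m/h
C = -18 (C = (4 - (-5)/1)*(-2) = (4 - (-5))*(-2) = (4 - 1*(-5))*(-2) = (4 + 5)*(-2) = 9*(-2) = -18)
118*√(C + b(7, -4)) = 118*√(-18 + (-3 - 4)/7) = 118*√(-18 + (⅐)*(-7)) = 118*√(-18 - 1) = 118*√(-19) = 118*(I*√19) = 118*I*√19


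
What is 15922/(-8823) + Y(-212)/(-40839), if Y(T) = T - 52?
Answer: -215969762/120107499 ≈ -1.7981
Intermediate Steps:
Y(T) = -52 + T
15922/(-8823) + Y(-212)/(-40839) = 15922/(-8823) + (-52 - 212)/(-40839) = 15922*(-1/8823) - 264*(-1/40839) = -15922/8823 + 88/13613 = -215969762/120107499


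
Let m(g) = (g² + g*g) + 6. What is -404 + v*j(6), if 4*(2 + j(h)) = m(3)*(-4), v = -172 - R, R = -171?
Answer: -378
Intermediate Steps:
v = -1 (v = -172 - 1*(-171) = -172 + 171 = -1)
m(g) = 6 + 2*g² (m(g) = (g² + g²) + 6 = 2*g² + 6 = 6 + 2*g²)
j(h) = -26 (j(h) = -2 + ((6 + 2*3²)*(-4))/4 = -2 + ((6 + 2*9)*(-4))/4 = -2 + ((6 + 18)*(-4))/4 = -2 + (24*(-4))/4 = -2 + (¼)*(-96) = -2 - 24 = -26)
-404 + v*j(6) = -404 - 1*(-26) = -404 + 26 = -378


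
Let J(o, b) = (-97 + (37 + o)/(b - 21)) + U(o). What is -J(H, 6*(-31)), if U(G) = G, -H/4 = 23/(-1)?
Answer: 388/69 ≈ 5.6232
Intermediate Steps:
H = 92 (H = -92/(-1) = -92*(-1) = -4*(-23) = 92)
J(o, b) = -97 + o + (37 + o)/(-21 + b) (J(o, b) = (-97 + (37 + o)/(b - 21)) + o = (-97 + (37 + o)/(-21 + b)) + o = -97 + o + (37 + o)/(-21 + b))
-J(H, 6*(-31)) = -(2074 - 582*(-31) - 20*92 + (6*(-31))*92)/(-21 + 6*(-31)) = -(2074 - 97*(-186) - 1840 - 186*92)/(-21 - 186) = -(2074 + 18042 - 1840 - 17112)/(-207) = -(-1)*1164/207 = -1*(-388/69) = 388/69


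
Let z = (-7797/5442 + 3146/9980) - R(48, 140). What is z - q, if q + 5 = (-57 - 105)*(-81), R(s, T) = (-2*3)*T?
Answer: -27784950202/2262965 ≈ -12278.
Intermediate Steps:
R(s, T) = -6*T
q = 13117 (q = -5 + (-57 - 105)*(-81) = -5 - 162*(-81) = -5 + 13122 = 13117)
z = 1898361703/2262965 (z = (-7797/5442 + 3146/9980) - (-6)*140 = (-7797*1/5442 + 3146*(1/9980)) - 1*(-840) = (-2599/1814 + 1573/4990) + 840 = -2528897/2262965 + 840 = 1898361703/2262965 ≈ 838.88)
z - q = 1898361703/2262965 - 1*13117 = 1898361703/2262965 - 13117 = -27784950202/2262965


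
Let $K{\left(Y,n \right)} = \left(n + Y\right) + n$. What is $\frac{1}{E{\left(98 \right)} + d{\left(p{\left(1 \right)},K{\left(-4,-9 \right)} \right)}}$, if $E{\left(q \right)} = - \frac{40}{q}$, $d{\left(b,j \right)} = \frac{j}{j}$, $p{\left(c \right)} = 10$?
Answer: $\frac{49}{29} \approx 1.6897$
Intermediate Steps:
$K{\left(Y,n \right)} = Y + 2 n$ ($K{\left(Y,n \right)} = \left(Y + n\right) + n = Y + 2 n$)
$d{\left(b,j \right)} = 1$
$\frac{1}{E{\left(98 \right)} + d{\left(p{\left(1 \right)},K{\left(-4,-9 \right)} \right)}} = \frac{1}{- \frac{40}{98} + 1} = \frac{1}{\left(-40\right) \frac{1}{98} + 1} = \frac{1}{- \frac{20}{49} + 1} = \frac{1}{\frac{29}{49}} = \frac{49}{29}$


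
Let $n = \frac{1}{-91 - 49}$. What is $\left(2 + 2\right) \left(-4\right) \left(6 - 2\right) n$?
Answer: $\frac{16}{35} \approx 0.45714$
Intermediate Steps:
$n = - \frac{1}{140}$ ($n = \frac{1}{-140} = - \frac{1}{140} \approx -0.0071429$)
$\left(2 + 2\right) \left(-4\right) \left(6 - 2\right) n = \left(2 + 2\right) \left(-4\right) \left(6 - 2\right) \left(- \frac{1}{140}\right) = 4 \left(-4\right) 4 \left(- \frac{1}{140}\right) = \left(-16\right) 4 \left(- \frac{1}{140}\right) = \left(-64\right) \left(- \frac{1}{140}\right) = \frac{16}{35}$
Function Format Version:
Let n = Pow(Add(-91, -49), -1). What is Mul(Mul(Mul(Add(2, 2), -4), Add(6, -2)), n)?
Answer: Rational(16, 35) ≈ 0.45714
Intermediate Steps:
n = Rational(-1, 140) (n = Pow(-140, -1) = Rational(-1, 140) ≈ -0.0071429)
Mul(Mul(Mul(Add(2, 2), -4), Add(6, -2)), n) = Mul(Mul(Mul(Add(2, 2), -4), Add(6, -2)), Rational(-1, 140)) = Mul(Mul(Mul(4, -4), 4), Rational(-1, 140)) = Mul(Mul(-16, 4), Rational(-1, 140)) = Mul(-64, Rational(-1, 140)) = Rational(16, 35)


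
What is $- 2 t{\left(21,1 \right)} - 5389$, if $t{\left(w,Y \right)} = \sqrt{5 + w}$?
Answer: $-5389 - 2 \sqrt{26} \approx -5399.2$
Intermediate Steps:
$- 2 t{\left(21,1 \right)} - 5389 = - 2 \sqrt{5 + 21} - 5389 = - 2 \sqrt{26} - 5389 = -5389 - 2 \sqrt{26}$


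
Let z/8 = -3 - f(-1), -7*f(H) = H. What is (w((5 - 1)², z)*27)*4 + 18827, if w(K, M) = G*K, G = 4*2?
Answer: 32651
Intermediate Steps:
G = 8
f(H) = -H/7
z = -176/7 (z = 8*(-3 - (-1)*(-1)/7) = 8*(-3 - 1*⅐) = 8*(-3 - ⅐) = 8*(-22/7) = -176/7 ≈ -25.143)
w(K, M) = 8*K
(w((5 - 1)², z)*27)*4 + 18827 = ((8*(5 - 1)²)*27)*4 + 18827 = ((8*4²)*27)*4 + 18827 = ((8*16)*27)*4 + 18827 = (128*27)*4 + 18827 = 3456*4 + 18827 = 13824 + 18827 = 32651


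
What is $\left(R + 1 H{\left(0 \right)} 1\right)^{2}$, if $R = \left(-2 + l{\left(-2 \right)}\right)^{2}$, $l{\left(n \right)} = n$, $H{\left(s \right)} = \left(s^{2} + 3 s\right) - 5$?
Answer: $121$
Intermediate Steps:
$H{\left(s \right)} = -5 + s^{2} + 3 s$
$R = 16$ ($R = \left(-2 - 2\right)^{2} = \left(-4\right)^{2} = 16$)
$\left(R + 1 H{\left(0 \right)} 1\right)^{2} = \left(16 + 1 \left(-5 + 0^{2} + 3 \cdot 0\right) 1\right)^{2} = \left(16 + 1 \left(-5 + 0 + 0\right) 1\right)^{2} = \left(16 + 1 \left(-5\right) 1\right)^{2} = \left(16 - 5\right)^{2} = 11^{2} = 121$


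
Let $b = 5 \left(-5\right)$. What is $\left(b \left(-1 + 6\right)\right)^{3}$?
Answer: $-1953125$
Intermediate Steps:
$b = -25$
$\left(b \left(-1 + 6\right)\right)^{3} = \left(- 25 \left(-1 + 6\right)\right)^{3} = \left(\left(-25\right) 5\right)^{3} = \left(-125\right)^{3} = -1953125$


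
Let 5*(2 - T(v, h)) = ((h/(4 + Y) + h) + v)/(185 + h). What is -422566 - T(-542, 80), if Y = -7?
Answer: -1679709266/3975 ≈ -4.2257e+5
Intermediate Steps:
T(v, h) = 2 - (v + 2*h/3)/(5*(185 + h)) (T(v, h) = 2 - ((h/(4 - 7) + h) + v)/(5*(185 + h)) = 2 - ((h/(-3) + h) + v)/(5*(185 + h)) = 2 - ((-h/3 + h) + v)/(5*(185 + h)) = 2 - (2*h/3 + v)/(5*(185 + h)) = 2 - (v + 2*h/3)/(5*(185 + h)))
-422566 - T(-542, 80) = -422566 - (5550 - 3*(-542) + 28*80)/(15*(185 + 80)) = -422566 - (5550 + 1626 + 2240)/(15*265) = -422566 - 9416/(15*265) = -422566 - 1*9416/3975 = -422566 - 9416/3975 = -1679709266/3975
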